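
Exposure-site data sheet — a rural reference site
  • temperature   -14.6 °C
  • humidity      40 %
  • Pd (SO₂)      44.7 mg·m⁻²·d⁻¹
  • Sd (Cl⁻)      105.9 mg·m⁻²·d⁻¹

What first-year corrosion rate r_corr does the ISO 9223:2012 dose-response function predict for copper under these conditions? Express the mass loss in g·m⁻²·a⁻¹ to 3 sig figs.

copper: f(T) = +0.126·(T−10) [T≤10 °C] = -3.0996
  Pd branch = 0.0053·Pd^0.26·e^(0.059·RH+f) = 0.006794 μm/a
  Cl⁻ term: 0.01025·105.9^0.27·exp(0.036·40+0.049·-14.6) = 0.0745
  r_corr = 0.006794 + 0.0745 = 0.08129 μm/a
Convert to mass loss: 0.08129 μm/a × 8.96 g/cm³ = 0.7284 g·m⁻²·a⁻¹

r_corr = 0.728 g·m⁻²·a⁻¹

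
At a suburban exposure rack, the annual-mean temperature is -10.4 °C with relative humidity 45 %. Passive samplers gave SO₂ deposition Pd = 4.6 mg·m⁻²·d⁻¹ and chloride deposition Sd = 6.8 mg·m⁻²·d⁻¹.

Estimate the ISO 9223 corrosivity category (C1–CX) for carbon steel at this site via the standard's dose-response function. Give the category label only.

C2

carbon steel: f(T) = +0.150·(T−10) [T≤10 °C] = -3.0600
  sulphur-dioxide contribution → 0.4514 μm/a
  chloride contribution → 0.975 μm/a
  ⇒ r_corr(carbon steel) = 1.426 μm/a
ISO 9223 Table 2 (carbon steel): 1.3 < 1.43 ≤ 25 μm/a ⇒ C2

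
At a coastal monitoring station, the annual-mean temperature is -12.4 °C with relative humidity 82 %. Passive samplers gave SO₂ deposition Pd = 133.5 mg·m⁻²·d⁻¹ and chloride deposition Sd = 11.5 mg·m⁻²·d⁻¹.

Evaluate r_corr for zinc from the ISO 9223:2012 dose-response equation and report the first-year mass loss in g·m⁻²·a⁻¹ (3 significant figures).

zinc: T≤10 °C ⇒ hinge +0.038·(-12.4−10) = -0.8512
  Pd branch = 0.0129·Pd^0.44·e^(0.046·RH+f) = 2.062 μm/a
  Sd branch = 0.0175·Sd^0.57·e^(0.008·RH+0.085·T) = 0.04729 μm/a
  r_corr = 2.062 + 0.04729 = 2.109 μm/a
Convert to mass loss: 2.109 μm/a × 7.14 g/cm³ = 15.06 g·m⁻²·a⁻¹

r_corr = 15.1 g·m⁻²·a⁻¹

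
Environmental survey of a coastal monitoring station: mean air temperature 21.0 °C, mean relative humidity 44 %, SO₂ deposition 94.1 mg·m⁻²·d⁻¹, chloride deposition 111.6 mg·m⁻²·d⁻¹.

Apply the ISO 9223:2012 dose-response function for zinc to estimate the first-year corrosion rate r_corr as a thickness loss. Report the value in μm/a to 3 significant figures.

r_corr = 2.51 μm/a

zinc: f(T) = -0.071·(T−10) [T>10 °C] = -0.7810
  SO₂ term: 0.0129·94.1^0.44·exp(0.046·44-0.7810) = 0.3302
  Sd branch = 0.0175·Sd^0.57·e^(0.008·RH+0.085·T) = 2.179 μm/a
  r_corr = 0.3302 + 2.179 = 2.509 μm/a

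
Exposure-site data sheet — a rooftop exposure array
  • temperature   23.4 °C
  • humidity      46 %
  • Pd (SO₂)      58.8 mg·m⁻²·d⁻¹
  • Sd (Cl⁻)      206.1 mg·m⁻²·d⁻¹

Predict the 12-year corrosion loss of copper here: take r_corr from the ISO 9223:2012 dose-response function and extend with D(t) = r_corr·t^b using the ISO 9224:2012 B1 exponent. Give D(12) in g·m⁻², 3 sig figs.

copper: temperature factor f = -0.080·(13.4) = -1.0720
  sulphur-dioxide contribution → 0.07896 μm/a
  chloride contribution → 0.7123 μm/a
  total first-year rate 0.7913 μm/a
Long-term exponent b (ISO 9224 Table 2, B1) = 0.667
  D(12) = 0.7913 × 12^0.667 = 0.7913 × 5.246 = 4.151 μm
  Mass loss = 4.151 μm × 8.96 g/cm³ = 37.19 g·m⁻²

D(12) = 37.2 g·m⁻²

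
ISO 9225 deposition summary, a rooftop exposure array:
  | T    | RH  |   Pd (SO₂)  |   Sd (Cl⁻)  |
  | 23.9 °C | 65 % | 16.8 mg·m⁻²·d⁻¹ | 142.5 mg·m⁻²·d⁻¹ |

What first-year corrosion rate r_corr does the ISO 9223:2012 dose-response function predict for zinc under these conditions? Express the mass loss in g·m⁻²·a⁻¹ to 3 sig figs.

r_corr = 29.4 g·m⁻²·a⁻¹

zinc: T>10 °C ⇒ hinge -0.071·(23.9−10) = -0.9869
  sulphur-dioxide contribution → 0.3309 μm/a
  chloride contribution → 3.792 μm/a
  ⇒ r_corr(zinc) = 4.122 μm/a
Convert to mass loss: 4.122 μm/a × 7.14 g/cm³ = 29.43 g·m⁻²·a⁻¹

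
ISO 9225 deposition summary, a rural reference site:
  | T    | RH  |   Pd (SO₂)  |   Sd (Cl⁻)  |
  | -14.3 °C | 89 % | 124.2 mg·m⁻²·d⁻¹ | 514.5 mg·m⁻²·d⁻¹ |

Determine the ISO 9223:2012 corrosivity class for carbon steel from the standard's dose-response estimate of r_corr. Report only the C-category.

C4

carbon steel: T≤10 °C ⇒ hinge +0.150·(-14.3−10) = -3.6450
  sulphur-dioxide contribution → 3.365 μm/a
  chloride contribution → 52.09 μm/a
  ⇒ r_corr(carbon steel) = 55.46 μm/a
ISO 9223 Table 2 (carbon steel): 50 < 55.5 ≤ 80 μm/a ⇒ C4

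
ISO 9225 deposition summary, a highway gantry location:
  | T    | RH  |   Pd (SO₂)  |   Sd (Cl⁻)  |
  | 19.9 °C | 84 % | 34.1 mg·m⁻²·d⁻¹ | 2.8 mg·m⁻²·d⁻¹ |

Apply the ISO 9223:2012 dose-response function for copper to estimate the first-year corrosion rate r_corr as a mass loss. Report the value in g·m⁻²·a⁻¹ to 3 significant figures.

copper: temperature factor f = -0.080·(9.9) = -0.7920
  sulphur-dioxide contribution → 0.8535 μm/a
  chloride contribution → 0.7383 μm/a
  total first-year rate 1.592 μm/a
Convert to mass loss: 1.592 μm/a × 8.96 g/cm³ = 14.26 g·m⁻²·a⁻¹

r_corr = 14.3 g·m⁻²·a⁻¹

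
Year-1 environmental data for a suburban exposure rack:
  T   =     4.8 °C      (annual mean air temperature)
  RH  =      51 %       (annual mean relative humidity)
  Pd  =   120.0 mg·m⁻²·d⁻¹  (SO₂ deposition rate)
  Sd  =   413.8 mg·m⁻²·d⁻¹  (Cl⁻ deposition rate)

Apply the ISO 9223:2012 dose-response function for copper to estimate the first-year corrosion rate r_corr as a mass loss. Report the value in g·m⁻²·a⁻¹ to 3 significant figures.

r_corr = 5.44 g·m⁻²·a⁻¹

copper: T≤10 °C ⇒ hinge +0.126·(4.8−10) = -0.6552
  SO₂ term: 0.0053·120.0^0.26·exp(0.059·51-0.6552) = 0.1937
  Cl⁻ term: 0.01025·413.8^0.27·exp(0.036·51+0.049·4.8) = 0.4138
  r_corr = 0.1937 + 0.4138 = 0.6075 μm/a
Convert to mass loss: 0.6075 μm/a × 8.96 g/cm³ = 5.443 g·m⁻²·a⁻¹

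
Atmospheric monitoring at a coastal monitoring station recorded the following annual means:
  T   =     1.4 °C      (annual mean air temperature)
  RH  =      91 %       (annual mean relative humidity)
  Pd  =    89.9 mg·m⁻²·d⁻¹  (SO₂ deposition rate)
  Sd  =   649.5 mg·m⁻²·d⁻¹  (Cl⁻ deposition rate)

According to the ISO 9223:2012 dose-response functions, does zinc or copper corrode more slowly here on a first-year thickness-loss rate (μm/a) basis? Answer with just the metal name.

zinc: f(T) = +0.038·(T−10) [T≤10 °C] = -0.3268
  sulphur-dioxide contribution → 4.429 μm/a
  chloride contribution → 1.637 μm/a
  total first-year rate 6.066 μm/a
copper: f(T) = +0.126·(T−10) [T≤10 °C] = -1.0836
  sulphur-dioxide contribution → 1.24 μm/a
  chloride contribution → 1.67 μm/a
  total first-year rate 2.91 μm/a
Ordering by μm/a: zinc (6.07) > copper (2.91)

copper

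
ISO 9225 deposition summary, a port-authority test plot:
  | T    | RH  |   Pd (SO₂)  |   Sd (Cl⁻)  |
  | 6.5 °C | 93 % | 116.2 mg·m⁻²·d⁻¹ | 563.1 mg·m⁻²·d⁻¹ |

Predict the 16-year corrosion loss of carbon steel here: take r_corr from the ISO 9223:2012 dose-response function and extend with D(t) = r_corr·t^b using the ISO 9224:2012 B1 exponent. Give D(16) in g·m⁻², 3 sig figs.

D(16) = 7.50e+03 g·m⁻²

carbon steel: f(T) = +0.150·(T−10) [T≤10 °C] = -0.5250
  Pd branch = 1.77·Pd^0.52·e^(0.02·RH+f) = 79.74 μm/a
  Cl⁻ term: 0.102·563.1^0.62·exp(0.033·93+0.04·6.5) = 144.5
  sum: 79.74 + 144.5 → r_corr = 224.2 μm/a
Power-law: D(16) = r_corr · 16^0.523
  D(16) = 224.2 × 16^0.523 = 224.2 × 4.263 = 955.8 μm
  Mass loss = 955.8 μm × 7.85 g/cm³ = 7503 g·m⁻²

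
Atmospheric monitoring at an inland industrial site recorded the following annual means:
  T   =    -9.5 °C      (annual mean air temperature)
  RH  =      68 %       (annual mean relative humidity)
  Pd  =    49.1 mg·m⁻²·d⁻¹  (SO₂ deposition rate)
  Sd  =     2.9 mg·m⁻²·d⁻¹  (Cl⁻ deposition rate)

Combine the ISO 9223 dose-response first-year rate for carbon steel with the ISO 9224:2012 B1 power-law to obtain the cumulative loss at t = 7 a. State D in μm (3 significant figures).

carbon steel: f(T) = +0.150·(T−10) [T≤10 °C] = -2.9250
  sulphur-dioxide contribution → 2.803 μm/a
  chloride contribution → 1.273 μm/a
  total first-year rate 4.076 μm/a
Power-law: D(7) = r_corr · 7^0.523
  D(7) = 4.076 × 7^0.523 = 4.076 × 2.767 = 11.28 μm

D(7) = 11.3 μm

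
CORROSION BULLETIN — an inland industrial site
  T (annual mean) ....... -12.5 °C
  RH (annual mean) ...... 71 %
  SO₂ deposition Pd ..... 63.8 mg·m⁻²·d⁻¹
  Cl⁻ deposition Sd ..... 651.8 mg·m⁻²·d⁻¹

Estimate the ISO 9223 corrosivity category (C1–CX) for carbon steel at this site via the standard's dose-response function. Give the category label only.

carbon steel: f(T) = +0.150·(T−10) [T≤10 °C] = -3.3750
  SO₂ term: 1.77·63.8^0.52·exp(0.02·71-3.3750) = 2.175
  Cl⁻ term: 0.102·651.8^0.62·exp(0.033·71+0.04·-12.5) = 35.79
  sum: 2.175 + 35.79 → r_corr = 37.96 μm/a
38 μm/a falls in (25, 50] for carbon steel → category C3

C3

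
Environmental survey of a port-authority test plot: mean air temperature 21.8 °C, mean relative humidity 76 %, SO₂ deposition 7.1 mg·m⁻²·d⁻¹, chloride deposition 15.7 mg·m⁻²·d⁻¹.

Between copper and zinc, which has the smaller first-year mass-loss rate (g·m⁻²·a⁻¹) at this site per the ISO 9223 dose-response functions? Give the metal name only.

zinc

copper: temperature factor f = -0.080·(11.8) = -0.9440
  SO₂ term: 0.0053·7.1^0.26·exp(0.059·76-0.9440) = 0.3041
  Sd branch = 0.01025·Sd^0.27·e^(0.036·RH+0.049·T) = 0.9677 μm/a
  sum: 0.3041 + 0.9677 → r_corr = 1.272 μm/a
  mass loss = 1.272 μm/a × 8.96 g/cm³ = 11.4 g·m⁻²·a⁻¹
zinc: temperature factor f = -0.071·(11.8) = -0.8378
  Pd branch = 0.0129·Pd^0.44·e^(0.046·RH+f) = 0.4361 μm/a
  Cl⁻ term: 0.0175·15.7^0.57·exp(0.008·76+0.085·21.8) = 0.9851
  sum: 0.4361 + 0.9851 → r_corr = 1.421 μm/a
  mass loss = 1.421 μm/a × 7.14 g/cm³ = 10.15 g·m⁻²·a⁻¹
Ordering by g·m⁻²·a⁻¹: copper (11.4) > zinc (10.1)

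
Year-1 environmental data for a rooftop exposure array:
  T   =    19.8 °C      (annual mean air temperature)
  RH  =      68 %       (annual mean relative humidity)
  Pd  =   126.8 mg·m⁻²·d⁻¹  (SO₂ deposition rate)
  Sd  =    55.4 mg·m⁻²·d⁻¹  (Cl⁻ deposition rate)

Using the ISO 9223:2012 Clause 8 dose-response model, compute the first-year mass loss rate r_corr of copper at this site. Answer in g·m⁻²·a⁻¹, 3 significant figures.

copper: f(T) = -0.080·(T−10) [T>10 °C] = -0.7840
  Pd branch = 0.0053·Pd^0.26·e^(0.059·RH+f) = 0.471 μm/a
  Cl⁻ term: 0.01025·55.4^0.27·exp(0.036·68+0.049·19.8) = 0.9246
  r_corr = 0.471 + 0.9246 = 1.396 μm/a
Convert to mass loss: 1.396 μm/a × 8.96 g/cm³ = 12.5 g·m⁻²·a⁻¹

r_corr = 12.5 g·m⁻²·a⁻¹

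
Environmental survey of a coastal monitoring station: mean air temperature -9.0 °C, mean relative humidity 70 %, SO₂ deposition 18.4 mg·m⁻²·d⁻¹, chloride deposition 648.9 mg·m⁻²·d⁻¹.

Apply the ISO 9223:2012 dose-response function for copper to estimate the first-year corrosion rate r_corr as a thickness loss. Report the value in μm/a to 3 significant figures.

copper: T≤10 °C ⇒ hinge +0.126·(-9.0−10) = -2.3940
  sulphur-dioxide contribution → 0.06413 μm/a
  chloride contribution → 0.4709 μm/a
  ⇒ r_corr(copper) = 0.535 μm/a

r_corr = 0.535 μm/a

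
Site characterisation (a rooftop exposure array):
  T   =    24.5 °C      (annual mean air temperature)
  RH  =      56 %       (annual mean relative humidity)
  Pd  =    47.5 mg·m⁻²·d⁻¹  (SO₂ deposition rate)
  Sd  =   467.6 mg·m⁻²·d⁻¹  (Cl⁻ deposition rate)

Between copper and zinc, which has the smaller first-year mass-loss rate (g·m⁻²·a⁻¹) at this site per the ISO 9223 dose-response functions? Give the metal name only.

copper: temperature factor f = -0.080·(14.5) = -1.1600
  SO₂ term: 0.0053·47.5^0.26·exp(0.059·56-1.1600) = 0.1234
  Cl⁻ term: 0.01025·467.6^0.27·exp(0.036·56+0.049·24.5) = 1.344
  r_corr = 0.1234 + 1.344 = 1.468 μm/a
  mass loss = 1.468 μm/a × 8.96 g/cm³ = 13.15 g·m⁻²·a⁻¹
zinc: f(T) = -0.071·(T−10) [T>10 °C] = -1.0295
  SO₂ term: 0.0129·47.5^0.44·exp(0.046·56-1.0295) = 0.3311
  Sd branch = 0.0175·Sd^0.57·e^(0.008·RH+0.085·T) = 7.309 μm/a
  r_corr = 0.3311 + 7.309 = 7.64 μm/a
  mass loss = 7.64 μm/a × 7.14 g/cm³ = 54.55 g·m⁻²·a⁻¹
Ordering by g·m⁻²·a⁻¹: zinc (54.5) > copper (13.2)

copper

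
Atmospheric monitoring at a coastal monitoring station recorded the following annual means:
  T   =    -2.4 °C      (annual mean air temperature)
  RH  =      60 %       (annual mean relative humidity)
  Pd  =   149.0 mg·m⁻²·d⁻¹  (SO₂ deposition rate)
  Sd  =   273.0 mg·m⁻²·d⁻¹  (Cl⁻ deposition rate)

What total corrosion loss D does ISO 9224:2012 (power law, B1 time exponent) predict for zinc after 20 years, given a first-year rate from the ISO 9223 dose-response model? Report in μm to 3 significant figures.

D(20) = 19.6 μm

zinc: f(T) = +0.038·(T−10) [T≤10 °C] = -0.4712
  sulphur-dioxide contribution → 1.15 μm/a
  chloride contribution → 0.5643 μm/a
  total first-year rate 1.715 μm/a
ISO 9224: D(t) = r_corr · t^b with b = 0.813 (zinc, B1)
  D(20) = 1.715 × 20^0.813 = 1.715 × 11.42 = 19.58 μm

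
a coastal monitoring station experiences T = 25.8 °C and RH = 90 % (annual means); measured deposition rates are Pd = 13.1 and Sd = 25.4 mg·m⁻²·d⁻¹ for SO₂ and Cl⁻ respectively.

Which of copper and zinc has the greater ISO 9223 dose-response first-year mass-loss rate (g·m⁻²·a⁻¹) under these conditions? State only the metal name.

copper: f(T) = -0.080·(T−10) [T>10 °C] = -1.2640
  sulphur-dioxide contribution → 0.5915 μm/a
  chloride contribution → 2.219 μm/a
  total first-year rate 2.811 μm/a
  mass loss = 2.811 μm/a × 8.96 g/cm³ = 25.18 g·m⁻²·a⁻¹
zinc: temperature factor f = -0.071·(15.8) = -1.1218
  sulphur-dioxide contribution → 0.8184 μm/a
  chloride contribution → 2.037 μm/a
  total first-year rate 2.855 μm/a
  mass loss = 2.855 μm/a × 7.14 g/cm³ = 20.38 g·m⁻²·a⁻¹
Ordering by g·m⁻²·a⁻¹: copper (25.2) > zinc (20.4)

copper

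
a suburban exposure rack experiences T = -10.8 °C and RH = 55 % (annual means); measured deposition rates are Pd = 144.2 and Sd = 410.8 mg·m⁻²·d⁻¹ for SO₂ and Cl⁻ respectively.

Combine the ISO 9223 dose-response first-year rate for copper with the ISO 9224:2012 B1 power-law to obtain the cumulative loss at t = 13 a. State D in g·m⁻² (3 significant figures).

copper: f(T) = +0.126·(T−10) [T≤10 °C] = -2.6208
  Pd branch = 0.0053·Pd^0.26·e^(0.059·RH+f) = 0.03603 μm/a
  Sd branch = 0.01025·Sd^0.27·e^(0.036·RH+0.049·T) = 0.2221 μm/a
  sum: 0.03603 + 0.2221 → r_corr = 0.2581 μm/a
Long-term exponent b (ISO 9224 Table 2, B1) = 0.667
  D(13) = 0.2581 × 13^0.667 = 0.2581 × 5.534 = 1.428 μm
  Mass loss = 1.428 μm × 8.96 g/cm³ = 12.8 g·m⁻²

D(13) = 12.8 g·m⁻²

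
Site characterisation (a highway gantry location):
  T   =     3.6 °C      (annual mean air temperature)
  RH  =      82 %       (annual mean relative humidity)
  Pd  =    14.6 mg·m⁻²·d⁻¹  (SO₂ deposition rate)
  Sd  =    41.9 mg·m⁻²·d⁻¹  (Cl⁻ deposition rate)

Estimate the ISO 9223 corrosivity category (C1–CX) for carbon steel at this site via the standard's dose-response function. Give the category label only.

C3

carbon steel: f(T) = +0.150·(T−10) [T≤10 °C] = -0.9600
  SO₂ term: 1.77·14.6^0.52·exp(0.02·82-0.9600) = 14.09
  Sd branch = 0.102·Sd^0.62·e^(0.033·RH+0.04·T) = 17.87 μm/a
  r_corr = 14.09 + 17.87 = 31.95 μm/a
32 μm/a falls in (25, 50] for carbon steel → category C3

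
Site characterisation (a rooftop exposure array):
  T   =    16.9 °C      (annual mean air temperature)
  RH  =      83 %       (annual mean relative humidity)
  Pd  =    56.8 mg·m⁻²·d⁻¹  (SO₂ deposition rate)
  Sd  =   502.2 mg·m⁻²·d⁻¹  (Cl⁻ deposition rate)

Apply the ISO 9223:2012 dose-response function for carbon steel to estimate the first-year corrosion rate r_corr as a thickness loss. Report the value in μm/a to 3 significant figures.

carbon steel: T>10 °C ⇒ hinge -0.054·(16.9−10) = -0.3726
  sulphur-dioxide contribution → 52.4 μm/a
  chloride contribution → 146.6 μm/a
  ⇒ r_corr(carbon steel) = 199 μm/a

r_corr = 199 μm/a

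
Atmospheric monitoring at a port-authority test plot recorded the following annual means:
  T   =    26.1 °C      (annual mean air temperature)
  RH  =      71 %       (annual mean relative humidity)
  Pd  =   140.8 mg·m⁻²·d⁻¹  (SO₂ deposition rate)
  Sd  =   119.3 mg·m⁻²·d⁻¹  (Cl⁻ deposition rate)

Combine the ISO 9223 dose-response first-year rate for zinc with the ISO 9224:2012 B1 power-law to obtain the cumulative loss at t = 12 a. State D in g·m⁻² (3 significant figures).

zinc: T>10 °C ⇒ hinge -0.071·(26.1−10) = -1.1431
  Pd branch = 0.0129·Pd^0.44·e^(0.046·RH+f) = 0.9505 μm/a
  Cl⁻ term: 0.0175·119.3^0.57·exp(0.008·71+0.085·26.1) = 4.334
  sum: 0.9505 + 4.334 → r_corr = 5.284 μm/a
Power-law: D(12) = r_corr · 12^0.813
  D(12) = 5.284 × 12^0.813 = 5.284 × 7.54 = 39.84 μm
  Mass loss = 39.84 μm × 7.14 g/cm³ = 284.5 g·m⁻²

D(12) = 284 g·m⁻²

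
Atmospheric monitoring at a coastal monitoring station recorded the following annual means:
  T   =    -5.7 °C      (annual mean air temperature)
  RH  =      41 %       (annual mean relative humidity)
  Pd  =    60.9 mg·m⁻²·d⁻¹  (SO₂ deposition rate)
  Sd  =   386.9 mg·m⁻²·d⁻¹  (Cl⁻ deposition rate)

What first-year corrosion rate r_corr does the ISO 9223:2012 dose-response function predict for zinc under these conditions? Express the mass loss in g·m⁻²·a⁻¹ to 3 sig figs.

r_corr = 5.23 g·m⁻²·a⁻¹

zinc: f(T) = +0.038·(T−10) [T≤10 °C] = -0.5966
  sulphur-dioxide contribution → 0.2856 μm/a
  chloride contribution → 0.4467 μm/a
  total first-year rate 0.7323 μm/a
Convert to mass loss: 0.7323 μm/a × 7.14 g/cm³ = 5.229 g·m⁻²·a⁻¹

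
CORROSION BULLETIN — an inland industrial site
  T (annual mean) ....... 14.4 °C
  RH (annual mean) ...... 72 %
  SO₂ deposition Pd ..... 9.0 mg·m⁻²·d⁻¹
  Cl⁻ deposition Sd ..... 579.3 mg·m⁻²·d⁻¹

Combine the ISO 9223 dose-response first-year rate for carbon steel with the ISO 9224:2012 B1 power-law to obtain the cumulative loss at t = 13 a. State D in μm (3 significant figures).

carbon steel: temperature factor f = -0.054·(4.4) = -0.2376
  sulphur-dioxide contribution → 18.47 μm/a
  chloride contribution → 100.8 μm/a
  total first-year rate 119.3 μm/a
Power-law: D(13) = r_corr · 13^0.523
  D(13) = 119.3 × 13^0.523 = 119.3 × 3.825 = 456.3 μm

D(13) = 456 μm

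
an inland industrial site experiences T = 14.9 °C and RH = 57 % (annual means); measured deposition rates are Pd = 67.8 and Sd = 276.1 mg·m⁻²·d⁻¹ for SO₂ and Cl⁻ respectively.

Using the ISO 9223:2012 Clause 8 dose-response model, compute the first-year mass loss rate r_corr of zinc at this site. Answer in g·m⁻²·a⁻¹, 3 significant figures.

r_corr = 23.0 g·m⁻²·a⁻¹

zinc: temperature factor f = -0.071·(4.9) = -0.3479
  SO₂ term: 0.0129·67.8^0.44·exp(0.046·57-0.3479) = 0.8016
  Cl⁻ term: 0.0175·276.1^0.57·exp(0.008·57+0.085·14.9) = 2.413
  sum: 0.8016 + 2.413 → r_corr = 3.214 μm/a
Convert to mass loss: 3.214 μm/a × 7.14 g/cm³ = 22.95 g·m⁻²·a⁻¹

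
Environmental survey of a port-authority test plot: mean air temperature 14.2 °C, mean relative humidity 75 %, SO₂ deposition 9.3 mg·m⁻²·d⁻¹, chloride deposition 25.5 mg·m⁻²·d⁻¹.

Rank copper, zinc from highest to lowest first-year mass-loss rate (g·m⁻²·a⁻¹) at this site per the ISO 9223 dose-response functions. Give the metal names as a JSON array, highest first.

copper: temperature factor f = -0.080·(4.2) = -0.3360
  sulphur-dioxide contribution → 0.5648 μm/a
  chloride contribution → 0.7333 μm/a
  total first-year rate 1.298 μm/a
  mass loss = 1.298 μm/a × 8.96 g/cm³ = 11.63 g·m⁻²·a⁻¹
zinc: f(T) = -0.071·(T−10) [T>10 °C] = -0.2982
  sulphur-dioxide contribution → 0.8045 μm/a
  chloride contribution → 0.6754 μm/a
  ⇒ r_corr(zinc) = 1.48 μm/a
  mass loss = 1.48 μm/a × 7.14 g/cm³ = 10.57 g·m⁻²·a⁻¹
Ordering by g·m⁻²·a⁻¹: copper (11.6) > zinc (10.6)

["copper", "zinc"]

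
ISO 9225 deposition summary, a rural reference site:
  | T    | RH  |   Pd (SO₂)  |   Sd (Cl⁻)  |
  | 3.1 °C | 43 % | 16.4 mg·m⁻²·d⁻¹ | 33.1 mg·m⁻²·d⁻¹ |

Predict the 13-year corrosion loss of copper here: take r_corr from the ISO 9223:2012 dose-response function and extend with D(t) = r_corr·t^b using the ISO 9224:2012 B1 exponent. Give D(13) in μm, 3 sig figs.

D(13) = 1.12 μm

copper: temperature factor f = +0.126·(-6.9) = -0.8694
  Pd branch = 0.0053·Pd^0.26·e^(0.059·RH+f) = 0.05813 μm/a
  Sd branch = 0.01025·Sd^0.27·e^(0.036·RH+0.049·T) = 0.1443 μm/a
  r_corr = 0.05813 + 0.1443 = 0.2024 μm/a
Long-term exponent b (ISO 9224 Table 2, B1) = 0.667
  D(13) = 0.2024 × 13^0.667 = 0.2024 × 5.534 = 1.12 μm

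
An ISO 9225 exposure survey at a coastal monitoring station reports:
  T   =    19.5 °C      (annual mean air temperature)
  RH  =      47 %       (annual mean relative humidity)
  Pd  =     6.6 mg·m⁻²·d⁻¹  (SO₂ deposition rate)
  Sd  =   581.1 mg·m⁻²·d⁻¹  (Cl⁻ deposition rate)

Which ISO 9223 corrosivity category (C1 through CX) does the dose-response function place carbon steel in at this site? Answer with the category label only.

C4

carbon steel: f(T) = -0.054·(T−10) [T>10 °C] = -0.5130
  sulphur-dioxide contribution → 7.237 μm/a
  chloride contribution → 54.3 μm/a
  total first-year rate 61.53 μm/a
61.5 μm/a falls in (50, 80] for carbon steel → category C4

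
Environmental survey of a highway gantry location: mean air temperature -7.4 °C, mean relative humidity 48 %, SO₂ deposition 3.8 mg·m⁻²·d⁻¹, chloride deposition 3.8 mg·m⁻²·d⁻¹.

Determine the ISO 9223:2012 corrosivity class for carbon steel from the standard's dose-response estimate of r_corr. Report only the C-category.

C2

carbon steel: T≤10 °C ⇒ hinge +0.150·(-7.4−10) = -2.6100
  SO₂ term: 1.77·3.8^0.52·exp(0.02·48-2.6100) = 0.6806
  Cl⁻ term: 0.102·3.8^0.62·exp(0.033·48+0.04·-7.4) = 0.8461
  sum: 0.6806 + 0.8461 → r_corr = 1.527 μm/a
Category bounds: 1.3…25 μm/a bracket r_corr ⇒ C2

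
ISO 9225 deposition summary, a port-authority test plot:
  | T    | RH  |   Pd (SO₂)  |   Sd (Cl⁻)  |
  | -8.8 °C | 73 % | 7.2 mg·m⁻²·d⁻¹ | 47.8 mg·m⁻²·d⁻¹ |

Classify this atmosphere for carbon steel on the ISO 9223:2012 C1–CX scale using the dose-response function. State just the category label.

carbon steel: T≤10 °C ⇒ hinge +0.150·(-8.8−10) = -2.8200
  SO₂ term: 1.77·7.2^0.52·exp(0.02·73-2.8200) = 1.268
  Sd branch = 0.102·Sd^0.62·e^(0.033·RH+0.04·T) = 8.774 μm/a
  r_corr = 1.268 + 8.774 = 10.04 μm/a
10 μm/a falls in (1.3, 25] for carbon steel → category C2

C2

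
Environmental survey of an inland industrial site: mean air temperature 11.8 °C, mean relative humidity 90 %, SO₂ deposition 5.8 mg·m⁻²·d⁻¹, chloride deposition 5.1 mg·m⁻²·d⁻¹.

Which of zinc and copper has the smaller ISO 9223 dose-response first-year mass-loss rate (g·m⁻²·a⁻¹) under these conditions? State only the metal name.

zinc

zinc: T>10 °C ⇒ hinge -0.071·(11.8−10) = -0.1278
  SO₂ term: 0.0129·5.8^0.44·exp(0.046·90-0.1278) = 1.545
  Cl⁻ term: 0.0175·5.1^0.57·exp(0.008·90+0.085·11.8) = 0.2481
  sum: 1.545 + 0.2481 → r_corr = 1.793 μm/a
  mass loss = 1.793 μm/a × 7.14 g/cm³ = 12.8 g·m⁻²·a⁻¹
copper: T>10 °C ⇒ hinge -0.080·(11.8−10) = -0.1440
  SO₂ term: 0.0053·5.8^0.26·exp(0.059·90-0.1440) = 1.467
  Cl⁻ term: 0.01025·5.1^0.27·exp(0.036·90+0.049·11.8) = 0.7244
  r_corr = 1.467 + 0.7244 = 2.191 μm/a
  mass loss = 2.191 μm/a × 8.96 g/cm³ = 19.63 g·m⁻²·a⁻¹
Ordering by g·m⁻²·a⁻¹: copper (19.6) > zinc (12.8)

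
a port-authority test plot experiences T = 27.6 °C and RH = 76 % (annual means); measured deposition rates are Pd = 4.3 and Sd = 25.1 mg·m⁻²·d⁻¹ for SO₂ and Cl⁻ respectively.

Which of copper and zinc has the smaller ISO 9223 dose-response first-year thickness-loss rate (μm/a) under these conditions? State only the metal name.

copper

copper: temperature factor f = -0.080·(17.6) = -1.4080
  sulphur-dioxide contribution → 0.1678 μm/a
  chloride contribution → 1.46 μm/a
  ⇒ r_corr(copper) = 1.627 μm/a
zinc: f(T) = -0.071·(T−10) [T>10 °C] = -1.2496
  sulphur-dioxide contribution → 0.2317 μm/a
  chloride contribution → 2.107 μm/a
  ⇒ r_corr(zinc) = 2.339 μm/a
Ordering by μm/a: zinc (2.34) > copper (1.63)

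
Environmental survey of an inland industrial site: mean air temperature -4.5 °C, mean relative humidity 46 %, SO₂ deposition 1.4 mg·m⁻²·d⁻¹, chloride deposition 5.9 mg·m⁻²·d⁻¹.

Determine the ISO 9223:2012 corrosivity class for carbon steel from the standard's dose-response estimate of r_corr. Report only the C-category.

carbon steel: T≤10 °C ⇒ hinge +0.150·(-4.5−10) = -2.1750
  sulphur-dioxide contribution → 0.6011 μm/a
  chloride contribution → 1.168 μm/a
  ⇒ r_corr(carbon steel) = 1.77 μm/a
1.77 μm/a falls in (1.3, 25] for carbon steel → category C2

C2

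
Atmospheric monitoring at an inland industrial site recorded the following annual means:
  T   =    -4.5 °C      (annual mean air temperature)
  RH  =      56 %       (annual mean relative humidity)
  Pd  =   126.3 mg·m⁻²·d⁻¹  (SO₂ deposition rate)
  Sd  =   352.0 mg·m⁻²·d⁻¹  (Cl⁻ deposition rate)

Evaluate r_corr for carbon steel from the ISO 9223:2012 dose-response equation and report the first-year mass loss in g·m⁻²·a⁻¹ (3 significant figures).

carbon steel: temperature factor f = +0.150·(-14.5) = -2.1750
  SO₂ term: 1.77·126.3^0.52·exp(0.02·56-2.1750) = 7.63
  Cl⁻ term: 0.102·352.0^0.62·exp(0.033·56+0.04·-4.5) = 20.51
  sum: 7.63 + 20.51 → r_corr = 28.13 μm/a
Convert to mass loss: 28.13 μm/a × 7.85 g/cm³ = 220.9 g·m⁻²·a⁻¹

r_corr = 221 g·m⁻²·a⁻¹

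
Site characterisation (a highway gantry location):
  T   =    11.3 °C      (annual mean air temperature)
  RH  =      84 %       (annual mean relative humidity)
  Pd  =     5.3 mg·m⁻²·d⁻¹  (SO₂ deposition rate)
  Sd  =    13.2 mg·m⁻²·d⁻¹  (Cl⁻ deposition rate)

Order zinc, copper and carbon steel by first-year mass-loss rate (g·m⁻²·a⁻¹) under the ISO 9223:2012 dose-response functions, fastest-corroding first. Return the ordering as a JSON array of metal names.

["carbon steel", "copper", "zinc"]

zinc: f(T) = -0.071·(T−10) [T>10 °C] = -0.0923
  Pd branch = 0.0129·Pd^0.44·e^(0.046·RH+f) = 1.168 μm/a
  Sd branch = 0.0175·Sd^0.57·e^(0.008·RH+0.085·T) = 0.3897 μm/a
  r_corr = 1.168 + 0.3897 = 1.557 μm/a
  mass loss = 1.557 μm/a × 7.14 g/cm³ = 11.12 g·m⁻²·a⁻¹
copper: f(T) = -0.080·(T−10) [T>10 °C] = -0.1040
  Pd branch = 0.0053·Pd^0.26·e^(0.059·RH+f) = 1.047 μm/a
  Sd branch = 0.01025·Sd^0.27·e^(0.036·RH+0.049·T) = 0.7363 μm/a
  sum: 1.047 + 0.7363 → r_corr = 1.783 μm/a
  mass loss = 1.783 μm/a × 8.96 g/cm³ = 15.97 g·m⁻²·a⁻¹
carbon steel: T>10 °C ⇒ hinge -0.054·(11.3−10) = -0.0702
  SO₂ term: 1.77·5.3^0.52·exp(0.02·84-0.0702) = 21.07
  Sd branch = 0.102·Sd^0.62·e^(0.033·RH+0.04·T) = 12.69 μm/a
  sum: 21.07 + 12.69 → r_corr = 33.76 μm/a
  mass loss = 33.76 μm/a × 7.85 g/cm³ = 265.1 g·m⁻²·a⁻¹
Ordering by g·m⁻²·a⁻¹: carbon steel (265) > copper (16) > zinc (11.1)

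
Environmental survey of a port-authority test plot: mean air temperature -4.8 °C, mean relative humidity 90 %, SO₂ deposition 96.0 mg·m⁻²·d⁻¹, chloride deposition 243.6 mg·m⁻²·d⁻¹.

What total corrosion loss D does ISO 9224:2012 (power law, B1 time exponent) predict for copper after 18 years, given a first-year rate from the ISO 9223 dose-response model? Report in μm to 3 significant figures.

copper: temperature factor f = +0.126·(-14.8) = -1.8648
  SO₂ term: 0.0053·96.0^0.26·exp(0.059·90-1.8648) = 0.5444
  Sd branch = 0.01025·Sd^0.27·e^(0.036·RH+0.049·T) = 0.9122 μm/a
  r_corr = 0.5444 + 0.9122 = 1.457 μm/a
Long-term exponent b (ISO 9224 Table 2, B1) = 0.667
  D(18) = 1.457 × 18^0.667 = 1.457 × 6.875 = 10.01 μm

D(18) = 10.0 μm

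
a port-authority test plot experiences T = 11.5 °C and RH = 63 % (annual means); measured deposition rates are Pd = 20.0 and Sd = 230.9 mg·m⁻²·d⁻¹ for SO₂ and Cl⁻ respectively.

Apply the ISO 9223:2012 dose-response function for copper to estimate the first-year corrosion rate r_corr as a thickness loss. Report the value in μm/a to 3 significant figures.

r_corr = 1.18 μm/a

copper: f(T) = -0.080·(T−10) [T>10 °C] = -0.1200
  SO₂ term: 0.0053·20.0^0.26·exp(0.059·63-0.1200) = 0.4214
  Sd branch = 0.01025·Sd^0.27·e^(0.036·RH+0.049·T) = 0.7561 μm/a
  sum: 0.4214 + 0.7561 → r_corr = 1.177 μm/a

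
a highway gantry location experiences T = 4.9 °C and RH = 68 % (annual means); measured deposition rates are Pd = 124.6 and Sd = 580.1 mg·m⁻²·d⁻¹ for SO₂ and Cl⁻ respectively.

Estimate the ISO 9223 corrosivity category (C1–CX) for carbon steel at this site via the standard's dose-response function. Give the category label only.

C5

carbon steel: f(T) = +0.150·(T−10) [T≤10 °C] = -0.7650
  sulphur-dioxide contribution → 39.45 μm/a
  chloride contribution → 60.49 μm/a
  total first-year rate 99.94 μm/a
Category bounds: 80…200 μm/a bracket r_corr ⇒ C5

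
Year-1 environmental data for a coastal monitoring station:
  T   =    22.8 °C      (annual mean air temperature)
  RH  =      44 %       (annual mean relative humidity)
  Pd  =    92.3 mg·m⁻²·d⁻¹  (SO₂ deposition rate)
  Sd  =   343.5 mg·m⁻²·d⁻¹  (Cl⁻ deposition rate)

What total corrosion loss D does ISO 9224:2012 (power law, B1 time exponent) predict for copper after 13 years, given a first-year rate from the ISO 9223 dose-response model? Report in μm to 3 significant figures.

copper: temperature factor f = -0.080·(12.8) = -1.0240
  SO₂ term: 0.0053·92.3^0.26·exp(0.059·44-1.0240) = 0.08278
  Sd branch = 0.01025·Sd^0.27·e^(0.036·RH+0.049·T) = 0.7388 μm/a
  sum: 0.08278 + 0.7388 → r_corr = 0.8216 μm/a
Long-term exponent b (ISO 9224 Table 2, B1) = 0.667
  D(13) = 0.8216 × 13^0.667 = 0.8216 × 5.534 = 4.546 μm

D(13) = 4.55 μm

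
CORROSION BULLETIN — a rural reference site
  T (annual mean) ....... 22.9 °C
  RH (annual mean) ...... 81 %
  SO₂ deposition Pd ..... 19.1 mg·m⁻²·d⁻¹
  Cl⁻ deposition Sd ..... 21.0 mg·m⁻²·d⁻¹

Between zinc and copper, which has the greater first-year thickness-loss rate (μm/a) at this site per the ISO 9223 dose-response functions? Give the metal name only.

zinc

zinc: temperature factor f = -0.071·(12.9) = -0.9159
  Pd branch = 0.0129·Pd^0.44·e^(0.046·RH+f) = 0.7846 μm/a
  Cl⁻ term: 0.0175·21.0^0.57·exp(0.008·81+0.085·22.9) = 1.329
  sum: 0.7846 + 1.329 → r_corr = 2.113 μm/a
copper: T>10 °C ⇒ hinge -0.080·(22.9−10) = -1.0320
  SO₂ term: 0.0053·19.1^0.26·exp(0.059·81-1.0320) = 0.4838
  Sd branch = 0.01025·Sd^0.27·e^(0.036·RH+0.049·T) = 1.323 μm/a
  r_corr = 0.4838 + 1.323 = 1.806 μm/a
Ordering by μm/a: zinc (2.11) > copper (1.81)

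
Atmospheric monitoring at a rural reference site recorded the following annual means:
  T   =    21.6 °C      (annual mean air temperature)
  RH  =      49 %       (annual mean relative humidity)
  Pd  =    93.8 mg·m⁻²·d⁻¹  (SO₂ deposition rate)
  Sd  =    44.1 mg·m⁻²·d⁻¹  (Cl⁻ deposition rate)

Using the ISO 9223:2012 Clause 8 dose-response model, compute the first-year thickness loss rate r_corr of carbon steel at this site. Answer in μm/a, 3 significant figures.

r_corr = 39.5 μm/a

carbon steel: temperature factor f = -0.054·(11.6) = -0.6264
  SO₂ term: 1.77·93.8^0.52·exp(0.02·49-0.6264) = 26.74
  Cl⁻ term: 0.102·44.1^0.62·exp(0.033·49+0.04·21.6) = 12.75
  r_corr = 26.74 + 12.75 = 39.49 μm/a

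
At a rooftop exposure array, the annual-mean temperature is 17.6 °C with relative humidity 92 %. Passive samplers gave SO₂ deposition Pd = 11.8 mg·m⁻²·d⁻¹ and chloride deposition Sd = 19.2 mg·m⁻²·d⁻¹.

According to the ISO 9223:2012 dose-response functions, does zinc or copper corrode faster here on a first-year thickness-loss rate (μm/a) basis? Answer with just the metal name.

copper

zinc: temperature factor f = -0.071·(7.6) = -0.5396
  Pd branch = 0.0129·Pd^0.44·e^(0.046·RH+f) = 1.534 μm/a
  Cl⁻ term: 0.0175·19.2^0.57·exp(0.008·92+0.085·17.6) = 0.8787
  r_corr = 1.534 + 0.8787 = 2.413 μm/a
copper: f(T) = -0.080·(T−10) [T>10 °C] = -0.6080
  SO₂ term: 0.0053·11.8^0.26·exp(0.059·92-0.6080) = 1.248
  Cl⁻ term: 0.01025·19.2^0.27·exp(0.036·92+0.049·17.6) = 1.48
  sum: 1.248 + 1.48 → r_corr = 2.728 μm/a
Ordering by μm/a: copper (2.73) > zinc (2.41)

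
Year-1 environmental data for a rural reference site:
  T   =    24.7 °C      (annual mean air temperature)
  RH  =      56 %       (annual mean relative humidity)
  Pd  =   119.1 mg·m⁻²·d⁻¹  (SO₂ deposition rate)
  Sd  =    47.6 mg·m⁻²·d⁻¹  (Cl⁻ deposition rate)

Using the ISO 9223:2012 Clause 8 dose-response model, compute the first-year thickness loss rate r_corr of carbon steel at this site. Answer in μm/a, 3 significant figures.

r_corr = 48.5 μm/a

carbon steel: f(T) = -0.054·(T−10) [T>10 °C] = -0.7938
  Pd branch = 1.77·Pd^0.52·e^(0.02·RH+f) = 29.45 μm/a
  Sd branch = 0.102·Sd^0.62·e^(0.033·RH+0.04·T) = 19.07 μm/a
  r_corr = 29.45 + 19.07 = 48.52 μm/a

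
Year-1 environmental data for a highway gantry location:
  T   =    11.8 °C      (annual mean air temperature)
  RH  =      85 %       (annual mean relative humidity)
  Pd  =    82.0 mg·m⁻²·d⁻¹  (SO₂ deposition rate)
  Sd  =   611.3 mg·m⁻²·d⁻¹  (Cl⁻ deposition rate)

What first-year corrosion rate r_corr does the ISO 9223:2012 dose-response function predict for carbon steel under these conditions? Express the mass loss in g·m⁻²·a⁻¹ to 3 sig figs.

carbon steel: T>10 °C ⇒ hinge -0.054·(11.8−10) = -0.0972
  SO₂ term: 1.77·82.0^0.52·exp(0.02·85-0.0972) = 86.94
  Cl⁻ term: 0.102·611.3^0.62·exp(0.033·85+0.04·11.8) = 144.3
  sum: 86.94 + 144.3 → r_corr = 231.2 μm/a
Convert to mass loss: 231.2 μm/a × 7.85 g/cm³ = 1815 g·m⁻²·a⁻¹

r_corr = 1.82e+03 g·m⁻²·a⁻¹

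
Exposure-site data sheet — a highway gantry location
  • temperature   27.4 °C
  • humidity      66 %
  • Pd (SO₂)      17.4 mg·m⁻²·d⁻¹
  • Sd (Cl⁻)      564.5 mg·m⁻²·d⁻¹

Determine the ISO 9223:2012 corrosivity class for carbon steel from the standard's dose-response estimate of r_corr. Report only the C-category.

C5

carbon steel: T>10 °C ⇒ hinge -0.054·(27.4−10) = -0.9396
  sulphur-dioxide contribution → 11.44 μm/a
  chloride contribution → 136.9 μm/a
  total first-year rate 148.4 μm/a
ISO 9223 Table 2 (carbon steel): 80 < 148 ≤ 200 μm/a ⇒ C5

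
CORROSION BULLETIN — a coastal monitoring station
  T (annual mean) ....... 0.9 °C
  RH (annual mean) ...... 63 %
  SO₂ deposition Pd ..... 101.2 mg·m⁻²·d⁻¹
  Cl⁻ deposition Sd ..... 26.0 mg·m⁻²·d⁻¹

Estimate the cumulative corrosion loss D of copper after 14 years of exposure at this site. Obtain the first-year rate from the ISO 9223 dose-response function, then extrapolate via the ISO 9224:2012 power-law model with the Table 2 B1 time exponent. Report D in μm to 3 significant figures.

copper: f(T) = +0.126·(T−10) [T≤10 °C] = -1.1466
  sulphur-dioxide contribution → 0.2301 μm/a
  chloride contribution → 0.2494 μm/a
  ⇒ r_corr(copper) = 0.4795 μm/a
Long-term exponent b (ISO 9224 Table 2, B1) = 0.667
  D(14) = 0.4795 × 14^0.667 = 0.4795 × 5.814 = 2.788 μm

D(14) = 2.79 μm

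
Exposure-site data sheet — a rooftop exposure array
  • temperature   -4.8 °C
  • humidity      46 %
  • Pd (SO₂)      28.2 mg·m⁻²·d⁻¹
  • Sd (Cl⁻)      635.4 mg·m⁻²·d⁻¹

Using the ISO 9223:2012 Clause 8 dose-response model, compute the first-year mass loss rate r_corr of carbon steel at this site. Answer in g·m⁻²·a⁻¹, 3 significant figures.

carbon steel: T≤10 °C ⇒ hinge +0.150·(-4.8−10) = -2.2200
  SO₂ term: 1.77·28.2^0.52·exp(0.02·46-2.2200) = 2.739
  Sd branch = 0.102·Sd^0.62·e^(0.033·RH+0.04·T) = 21.01 μm/a
  r_corr = 2.739 + 21.01 = 23.75 μm/a
Convert to mass loss: 23.75 μm/a × 7.85 g/cm³ = 186.4 g·m⁻²·a⁻¹

r_corr = 186 g·m⁻²·a⁻¹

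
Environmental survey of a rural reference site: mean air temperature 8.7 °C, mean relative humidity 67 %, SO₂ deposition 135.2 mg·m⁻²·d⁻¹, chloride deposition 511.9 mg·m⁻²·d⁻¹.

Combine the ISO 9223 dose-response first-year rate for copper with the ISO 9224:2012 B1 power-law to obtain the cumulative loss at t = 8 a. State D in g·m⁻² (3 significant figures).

D(8) = 64.0 g·m⁻²

copper: T≤10 °C ⇒ hinge +0.126·(8.7−10) = -0.1638
  SO₂ term: 0.0053·135.2^0.26·exp(0.059·67-0.1638) = 0.8394
  Sd branch = 0.01025·Sd^0.27·e^(0.036·RH+0.049·T) = 0.9438 μm/a
  r_corr = 0.8394 + 0.9438 = 1.783 μm/a
Long-term exponent b (ISO 9224 Table 2, B1) = 0.667
  D(8) = 1.783 × 8^0.667 = 1.783 × 4.003 = 7.138 μm
  Mass loss = 7.138 μm × 8.96 g/cm³ = 63.95 g·m⁻²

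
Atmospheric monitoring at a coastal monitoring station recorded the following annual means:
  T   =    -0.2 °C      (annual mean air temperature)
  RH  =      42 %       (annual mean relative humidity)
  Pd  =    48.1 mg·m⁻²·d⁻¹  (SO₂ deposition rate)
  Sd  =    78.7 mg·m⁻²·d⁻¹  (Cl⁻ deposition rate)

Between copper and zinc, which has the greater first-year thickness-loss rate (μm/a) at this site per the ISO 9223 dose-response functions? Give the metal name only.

copper: T≤10 °C ⇒ hinge +0.126·(-0.2−10) = -1.2852
  Pd branch = 0.0053·Pd^0.26·e^(0.059·RH+f) = 0.04783 μm/a
  Cl⁻ term: 0.01025·78.7^0.27·exp(0.036·42+0.049·-0.2) = 0.1496
  sum: 0.04783 + 0.1496 → r_corr = 0.1975 μm/a
zinc: f(T) = +0.038·(T−10) [T≤10 °C] = -0.3876
  Pd branch = 0.0129·Pd^0.44·e^(0.046·RH+f) = 0.3322 μm/a
  Cl⁻ term: 0.0175·78.7^0.57·exp(0.008·42+0.085·-0.2) = 0.2899
  sum: 0.3322 + 0.2899 → r_corr = 0.6222 μm/a
Ordering by μm/a: zinc (0.622) > copper (0.197)

zinc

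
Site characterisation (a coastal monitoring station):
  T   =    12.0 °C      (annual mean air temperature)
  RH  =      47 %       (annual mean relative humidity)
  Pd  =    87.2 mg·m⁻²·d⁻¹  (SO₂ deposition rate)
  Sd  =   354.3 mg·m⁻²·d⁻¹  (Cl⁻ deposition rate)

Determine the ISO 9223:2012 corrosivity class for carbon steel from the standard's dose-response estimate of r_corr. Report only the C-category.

carbon steel: f(T) = -0.054·(T−10) [T>10 °C] = -0.1080
  SO₂ term: 1.77·87.2^0.52·exp(0.02·47-0.1080) = 41.53
  Cl⁻ term: 0.102·354.3^0.62·exp(0.033·47+0.04·12.0) = 29.6
  r_corr = 41.53 + 29.6 = 71.13 μm/a
ISO 9223 Table 2 (carbon steel): 50 < 71.1 ≤ 80 μm/a ⇒ C4

C4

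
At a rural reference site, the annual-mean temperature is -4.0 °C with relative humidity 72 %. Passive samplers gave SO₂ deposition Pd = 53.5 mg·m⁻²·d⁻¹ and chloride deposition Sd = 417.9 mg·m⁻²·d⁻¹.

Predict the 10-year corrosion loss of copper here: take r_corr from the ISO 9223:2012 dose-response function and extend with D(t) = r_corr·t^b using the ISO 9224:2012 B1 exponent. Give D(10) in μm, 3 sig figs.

D(10) = 3.50 μm

copper: temperature factor f = +0.126·(-14.0) = -1.7640
  sulphur-dioxide contribution → 0.1788 μm/a
  chloride contribution → 0.5741 μm/a
  ⇒ r_corr(copper) = 0.7529 μm/a
ISO 9224: D(t) = r_corr · t^b with b = 0.667 (copper, B1)
  D(10) = 0.7529 × 10^0.667 = 0.7529 × 4.645 = 3.497 μm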